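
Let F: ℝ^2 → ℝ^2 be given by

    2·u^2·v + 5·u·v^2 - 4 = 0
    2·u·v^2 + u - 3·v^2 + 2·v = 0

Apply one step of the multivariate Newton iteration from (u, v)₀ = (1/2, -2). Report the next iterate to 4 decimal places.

At (1/2, -2): F = (5.0000, -11.5000).
Jacobian J = [[4·u·v + 5·v^2, 2·u^2 + 10·u·v], [2·v^2 + 1, 4·u·v - 6·v + 2]].
At the point, J = [[16.0000, -9.5000], [9.0000, 10.0000]] (det J = 245.5000).
Solving J·Δ = −F gives Δ = (0.2413, 0.9328).
Then the next iterate is (u, v)₁ = (0.7413, -1.0672).

(0.7413, -1.0672)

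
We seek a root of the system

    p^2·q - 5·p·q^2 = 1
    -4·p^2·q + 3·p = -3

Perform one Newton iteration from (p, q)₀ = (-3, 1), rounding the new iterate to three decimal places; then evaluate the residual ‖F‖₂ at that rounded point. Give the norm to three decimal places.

At (-3, 1): F = (23.000, -42.000).
Jacobian J = [[2·p·q - 5·q^2, p^2 - 10·p·q], [-8·p·q + 3, -4·p^2]].
At the point, J = [[-11.000, 39.000], [27.000, -36.000]] (det J = -657.000).
Solving J·Δ = −F gives Δ = (1.233, -0.242).
Then the next iterate is (p, q)₁ = (-1.767, 0.758).
Re-evaluating at (-1.767, 0.758): F = (6.44297, -11.76778), so ‖F‖₂ = 13.416.

13.416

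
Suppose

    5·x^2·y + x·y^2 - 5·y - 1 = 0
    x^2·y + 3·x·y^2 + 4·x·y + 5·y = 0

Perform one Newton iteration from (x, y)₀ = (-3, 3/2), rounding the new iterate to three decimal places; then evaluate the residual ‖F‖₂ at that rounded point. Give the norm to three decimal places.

15.511

At (-3, 3/2): F = (52.250, -17.250).
Jacobian J = [[10·x·y + y^2, 5·x^2 + 2·x·y - 5], [2·x·y + 3·y^2 + 4·y, x^2 + 6·x·y + 4·x + 5]].
At the point, J = [[-42.750, 31.000], [3.750, -25.000]] (det J = 952.500).
Solving J·Δ = −F gives Δ = (0.810, -0.569).
Then the next iterate is (x, y)₁ = (-2.190, 0.931).
Re-evaluating at (-2.190, 0.931): F = (14.77264, -4.73001), so ‖F‖₂ = 15.511.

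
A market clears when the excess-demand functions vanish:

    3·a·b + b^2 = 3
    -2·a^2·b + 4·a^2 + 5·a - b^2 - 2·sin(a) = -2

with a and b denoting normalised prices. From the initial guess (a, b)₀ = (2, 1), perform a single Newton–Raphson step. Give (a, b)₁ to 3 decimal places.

At (2, 1): F = (4.000, 17.18141).
Jacobian J = [[3·b, 3·a + 2·b], [-4·a·b + 8·a - 2·cos(a) + 5, -2·a^2 - 2·b]].
At the point, J = [[3.000, 8.000], [13.83229, -10.000]] (det J = -140.65835).
Solving J·Δ = −F gives Δ = (-1.262, -0.027).
Then the next iterate is (a, b)₁ = (0.738, 0.973).

(0.738, 0.973)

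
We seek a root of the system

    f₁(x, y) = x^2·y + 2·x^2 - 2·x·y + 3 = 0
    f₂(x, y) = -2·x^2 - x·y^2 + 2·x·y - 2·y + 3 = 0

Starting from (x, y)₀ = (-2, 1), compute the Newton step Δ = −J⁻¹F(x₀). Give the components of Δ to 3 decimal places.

At (-2, 1): F = (19.000, -9.000).
Jacobian J = [[2·x·y + 4·x - 2·y, x^2 - 2·x], [-4·x - y^2 + 2·y, -2·x·y + 2·x - 2]].
At the point, J = [[-14.000, 8.000], [9.000, -2.000]] (det J = -44.000).
Solving J·Δ = −F gives Δ = (0.773, -1.023).

(0.773, -1.023)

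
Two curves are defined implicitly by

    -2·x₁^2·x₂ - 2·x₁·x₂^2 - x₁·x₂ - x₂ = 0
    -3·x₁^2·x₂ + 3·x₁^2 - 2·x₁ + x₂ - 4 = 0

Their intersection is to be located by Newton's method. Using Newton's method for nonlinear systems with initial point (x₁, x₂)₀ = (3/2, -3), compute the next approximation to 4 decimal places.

At (3/2, -3): F = (-6.0000, 17.0000).
Jacobian J = [[-4·x₁·x₂ - 2·x₂^2 - x₂, -2·x₁^2 - 4·x₁·x₂ - x₁ - 1], [-6·x₁·x₂ + 6·x₁ - 2, -3·x₁^2 + 1]].
At the point, J = [[3.0000, 11.0000], [34.0000, -5.7500]] (det J = -391.2500).
Solving J·Δ = −F gives Δ = (-0.3898, 0.6518).
Then the next iterate is (x₁, x₂)₁ = (1.1102, -2.3482).

(1.1102, -2.3482)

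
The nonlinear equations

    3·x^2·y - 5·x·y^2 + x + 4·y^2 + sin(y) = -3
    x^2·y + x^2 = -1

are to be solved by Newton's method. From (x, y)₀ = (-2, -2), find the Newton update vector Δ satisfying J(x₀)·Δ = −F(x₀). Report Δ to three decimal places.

(0.025, 0.725)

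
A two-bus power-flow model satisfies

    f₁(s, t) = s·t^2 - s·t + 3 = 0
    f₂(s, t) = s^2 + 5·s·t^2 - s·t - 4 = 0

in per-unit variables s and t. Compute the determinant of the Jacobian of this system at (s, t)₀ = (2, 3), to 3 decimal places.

J = [[t^2 - t, 2·s·t - s], [2·s + 5·t^2 - t, 10·s·t - s]].
At the point, J = [[6.000, 10.000], [46.000, 58.000]].
det J = -112.000.

-112.000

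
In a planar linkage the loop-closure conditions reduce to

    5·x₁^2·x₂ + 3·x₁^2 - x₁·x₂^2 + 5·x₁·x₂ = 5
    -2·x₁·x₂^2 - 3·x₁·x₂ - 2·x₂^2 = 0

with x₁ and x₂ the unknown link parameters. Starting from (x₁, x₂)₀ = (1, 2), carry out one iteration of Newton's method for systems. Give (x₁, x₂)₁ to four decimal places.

(0.7443, 1.0305)

At (1, 2): F = (14.0000, -22.0000).
Jacobian J = [[10·x₁·x₂ + 6·x₁ - x₂^2 + 5·x₂, 5·x₁^2 - 2·x₁·x₂ + 5·x₁], [-2·x₂^2 - 3·x₂, -4·x₁·x₂ - 3·x₁ - 4·x₂]].
At the point, J = [[32.0000, 6.0000], [-14.0000, -19.0000]] (det J = -524.0000).
Solving J·Δ = −F gives Δ = (-0.2557, -0.9695).
Then the next iterate is (x₁, x₂)₁ = (0.7443, 1.0305).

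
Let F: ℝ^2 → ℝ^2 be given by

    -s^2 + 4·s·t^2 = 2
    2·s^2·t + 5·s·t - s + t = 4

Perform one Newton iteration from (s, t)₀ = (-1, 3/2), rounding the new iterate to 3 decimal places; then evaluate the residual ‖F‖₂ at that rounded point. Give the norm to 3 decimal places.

103.231

At (-1, 3/2): F = (-12.000, -6.000).
Jacobian J = [[-2·s + 4·t^2, 8·s·t], [4·s·t + 5·t - 1, 2·s^2 + 5·s + 1]].
At the point, J = [[11.000, -12.000], [0.500, -2.000]] (det J = -16.000).
Solving J·Δ = −F gives Δ = (-3.000, -3.750).
Then the next iterate is (s, t)₁ = (-4.000, -2.250).
Re-evaluating at (-4.000, -2.250): F = (-99.000, -29.250), so ‖F‖₂ = 103.231.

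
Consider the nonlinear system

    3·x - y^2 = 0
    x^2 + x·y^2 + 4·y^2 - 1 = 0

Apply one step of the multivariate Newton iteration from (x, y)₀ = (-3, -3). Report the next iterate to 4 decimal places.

(-2.8333, -0.0833)

At (-3, -3): F = (-18.0000, 17.0000).
Jacobian J = [[3, -2·y], [2·x + y^2, 2·x·y + 8·y]].
At the point, J = [[3.0000, 6.0000], [3.0000, -6.0000]] (det J = -36.0000).
Solving J·Δ = −F gives Δ = (0.1667, 2.9167).
Then the next iterate is (x, y)₁ = (-2.8333, -0.0833).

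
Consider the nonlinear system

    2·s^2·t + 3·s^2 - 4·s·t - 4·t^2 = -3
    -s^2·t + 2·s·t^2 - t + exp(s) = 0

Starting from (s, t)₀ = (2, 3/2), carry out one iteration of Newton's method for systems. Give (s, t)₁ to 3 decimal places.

At (2, 3/2): F = (6.000, 8.88906).
Jacobian J = [[4·s·t + 6·s - 4·t, 2·s^2 - 4·s - 8·t], [-2·s·t + 2·t^2 + exp(s), -s^2 + 4·s·t - 1]].
At the point, J = [[18.000, -12.000], [5.88906, 7.000]] (det J = 196.66867).
Solving J·Δ = −F gives Δ = (-0.756, -0.634).
Then the next iterate is (s, t)₁ = (1.244, 0.866).

(1.244, 0.866)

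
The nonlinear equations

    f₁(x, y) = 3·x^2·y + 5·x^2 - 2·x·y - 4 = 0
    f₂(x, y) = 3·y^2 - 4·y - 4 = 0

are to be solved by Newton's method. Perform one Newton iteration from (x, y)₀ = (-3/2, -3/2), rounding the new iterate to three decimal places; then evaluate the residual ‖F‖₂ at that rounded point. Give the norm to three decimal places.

3.544

At (-3/2, -3/2): F = (-7.375, 8.750).
Jacobian J = [[6·x·y + 10·x - 2·y, 3·x^2 - 2·x], [0, 6·y - 4]].
At the point, J = [[1.500, 9.750], [0.000, -13.000]] (det J = -19.500).
Solving J·Δ = −F gives Δ = (0.542, 0.673).
Then the next iterate is (x, y)₁ = (-0.958, -0.827).
Re-evaluating at (-0.958, -0.827): F = (-3.27268, 1.35979), so ‖F‖₂ = 3.544.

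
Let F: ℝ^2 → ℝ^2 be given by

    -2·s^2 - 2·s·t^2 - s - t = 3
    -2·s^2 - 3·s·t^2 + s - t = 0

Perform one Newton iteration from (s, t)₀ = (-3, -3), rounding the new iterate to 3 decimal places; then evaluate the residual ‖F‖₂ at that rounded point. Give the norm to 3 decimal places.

At (-3, -3): F = (39.000, 63.000).
Jacobian J = [[-4·s - 2·t^2 - 1, -4·s·t - 1], [-4·s - 3·t^2 + 1, -6·s·t - 1]].
At the point, J = [[-7.000, -37.000], [-14.000, -55.000]] (det J = -133.000).
Solving J·Δ = −F gives Δ = (1.398, 0.789).
Then the next iterate is (s, t)₁ = (-1.602, -2.211).
Re-evaluating at (-1.602, -2.211): F = (11.34301, 18.97042), so ‖F‖₂ = 22.103.

22.103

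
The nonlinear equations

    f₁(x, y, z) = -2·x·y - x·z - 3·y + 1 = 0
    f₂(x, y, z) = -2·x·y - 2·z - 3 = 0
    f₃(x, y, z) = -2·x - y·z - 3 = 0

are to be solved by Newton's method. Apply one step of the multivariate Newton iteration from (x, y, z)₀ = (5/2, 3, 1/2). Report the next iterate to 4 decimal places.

(0.9545, 1.8312, -1.4416)

At (5/2, 3, 1/2): F = (-24.2500, -19.0000, -9.5000).
Jacobian J = [[-2·y - z, -2·x - 3, -x], [-2·y, -2·x, -2], [-2, -z, -y]].
At the point, J = [[-6.5000, -8.0000, -2.5000], [-6.0000, -5.0000, -2.0000], [-2.0000, -0.5000, -3.0000]] (det J = 38.5000).
Solving J·Δ = −F gives Δ = (-1.5455, -1.1688, -1.9416).
Then the next iterate is (x, y, z)₁ = (0.9545, 1.8312, -1.4416).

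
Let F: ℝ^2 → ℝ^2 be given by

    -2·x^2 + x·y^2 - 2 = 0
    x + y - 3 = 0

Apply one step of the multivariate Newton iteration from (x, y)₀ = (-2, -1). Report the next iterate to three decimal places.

(-4.400, 7.400)

At (-2, -1): F = (-12.000, -6.000).
Jacobian J = [[-4·x + y^2, 2·x·y], [1, 1]].
At the point, J = [[9.000, 4.000], [1.000, 1.000]] (det J = 5.000).
Solving J·Δ = −F gives Δ = (-2.400, 8.400).
Then the next iterate is (x, y)₁ = (-4.400, 7.400).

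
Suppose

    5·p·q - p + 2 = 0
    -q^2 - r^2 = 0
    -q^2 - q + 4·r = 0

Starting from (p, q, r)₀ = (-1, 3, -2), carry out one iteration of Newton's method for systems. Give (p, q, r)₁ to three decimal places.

(-2.643, -4.000, -9.250)

At (-1, 3, -2): F = (-12.000, -13.000, -20.000).
Jacobian J = [[5·q - 1, 5·p, 0], [0, -2·q, -2·r], [0, -2·q - 1, 4]].
At the point, J = [[14.000, -5.000, 0.000], [0.000, -6.000, 4.000], [0.000, -7.000, 4.000]] (det J = 56.000).
Solving J·Δ = −F gives Δ = (-1.643, -7.000, -7.250).
Then the next iterate is (p, q, r)₁ = (-2.643, -4.000, -9.250).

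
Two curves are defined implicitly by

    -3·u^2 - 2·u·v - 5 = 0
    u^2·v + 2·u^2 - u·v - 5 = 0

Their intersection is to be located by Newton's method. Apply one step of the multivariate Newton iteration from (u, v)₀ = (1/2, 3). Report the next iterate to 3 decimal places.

At (1/2, 3): F = (-8.750, -5.250).
Jacobian J = [[-6·u - 2·v, -2·u], [2·u·v + 4·u - v, u^2 - u]].
At the point, J = [[-9.000, -1.000], [2.000, -0.250]] (det J = 4.250).
Solving J·Δ = −F gives Δ = (0.721, -15.235).
Then the next iterate is (u, v)₁ = (1.221, -12.235).

(1.221, -12.235)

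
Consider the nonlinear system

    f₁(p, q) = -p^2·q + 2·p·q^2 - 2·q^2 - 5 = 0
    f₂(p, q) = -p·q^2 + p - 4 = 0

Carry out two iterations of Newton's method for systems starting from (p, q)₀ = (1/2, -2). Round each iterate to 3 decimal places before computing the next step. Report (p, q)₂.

At (1/2, -2): F = (-8.500, -5.500).
Jacobian J = [[-2·p·q + 2·q^2, -p^2 + 4·p·q - 4·q], [-q^2 + 1, -2·p·q]].
At the point, J = [[10.000, 3.750], [-3.000, 2.000]] (det J = 31.250).
Solving J·Δ = −F gives Δ = (-0.116, 2.576).
Then the next iterate is (p, q)₁ = (0.384, 0.576).
Round to (0.384, 0.576) and repeat: F = (-5.49368, -3.74340), J = [[0.22118, -1.56672], [0.66822, -0.44237]].
Δ = (3.619, -2.996), so (p, q)₂ = (4.003, -2.420).

(4.003, -2.420)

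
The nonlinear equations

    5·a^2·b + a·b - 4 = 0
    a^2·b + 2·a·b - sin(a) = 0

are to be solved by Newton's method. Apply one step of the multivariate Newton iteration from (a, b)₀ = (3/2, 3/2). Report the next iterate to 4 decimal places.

At (3/2, 3/2): F = (15.1250, 6.877505).
Jacobian J = [[10·a·b + b, 5·a^2 + a], [2·a·b + 2·b - cos(a), a^2 + 2·a]].
At the point, J = [[24.0000, 12.7500], [7.429263, 5.2500]] (det J = 31.276899).
Solving J·Δ = −F gives Δ = (0.2648, -1.6847).
Then the next iterate is (a, b)₁ = (1.7648, -0.1847).

(1.7648, -0.1847)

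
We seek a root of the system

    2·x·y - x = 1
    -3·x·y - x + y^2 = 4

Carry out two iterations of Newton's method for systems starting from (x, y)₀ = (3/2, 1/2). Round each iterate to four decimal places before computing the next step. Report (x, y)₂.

At (3/2, 1/2): F = (-1.0000, -7.5000).
Jacobian J = [[2·y - 1, 2·x], [-3·y - 1, -3·x + 2·y]].
At the point, J = [[0.0000, 3.0000], [-2.5000, -3.5000]] (det J = 7.5000).
Solving J·Δ = −F gives Δ = (-3.4667, 0.3333).
Then the next iterate is (x, y)₁ = (-1.9667, 0.8333).
Round to (-1.9667, 0.8333) and repeat: F = (-2.311002, 3.577642), J = [[0.6666, -3.9334], [-3.4999, 7.5667]].
Δ = (-0.3914, -0.6539), so (x, y)₂ = (-2.3581, 0.1794).

(-2.3581, 0.1794)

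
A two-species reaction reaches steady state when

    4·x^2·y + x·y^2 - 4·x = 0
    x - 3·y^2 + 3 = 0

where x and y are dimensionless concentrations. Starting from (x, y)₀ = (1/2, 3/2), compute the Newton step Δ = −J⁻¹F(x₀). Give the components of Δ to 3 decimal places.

(0.061, -0.354)

At (1/2, 3/2): F = (0.625, -3.250).
Jacobian J = [[8·x·y + y^2 - 4, 4·x^2 + 2·x·y], [1, -6·y]].
At the point, J = [[4.250, 2.500], [1.000, -9.000]] (det J = -40.750).
Solving J·Δ = −F gives Δ = (0.061, -0.354).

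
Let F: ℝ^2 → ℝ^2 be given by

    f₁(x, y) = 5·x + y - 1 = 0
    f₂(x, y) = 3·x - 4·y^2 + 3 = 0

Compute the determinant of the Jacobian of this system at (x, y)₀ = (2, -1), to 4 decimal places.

J = [[5, 1], [3, -8·y]].
At the point, J = [[5.0000, 1.0000], [3.0000, 8.0000]].
det J = 37.0000.

37.0000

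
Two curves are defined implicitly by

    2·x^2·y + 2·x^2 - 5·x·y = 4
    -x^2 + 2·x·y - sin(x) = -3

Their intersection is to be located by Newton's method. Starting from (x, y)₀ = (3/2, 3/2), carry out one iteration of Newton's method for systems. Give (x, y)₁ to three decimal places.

(1.466, 0.082)

At (3/2, 3/2): F = (-4.000, 4.25251).
Jacobian J = [[4·x·y + 4·x - 5·y, 2·x^2 - 5·x], [-2·x + 2·y - cos(x), 2·x]].
At the point, J = [[7.500, -3.000], [-0.07074, 3.000]] (det J = 22.28779).
Solving J·Δ = −F gives Δ = (-0.034, -1.418).
Then the next iterate is (x, y)₁ = (1.466, 0.082).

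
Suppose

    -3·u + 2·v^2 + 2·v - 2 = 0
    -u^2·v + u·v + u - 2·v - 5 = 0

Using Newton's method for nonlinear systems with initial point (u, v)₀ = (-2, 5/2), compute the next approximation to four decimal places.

(-0.8986, 0.9837)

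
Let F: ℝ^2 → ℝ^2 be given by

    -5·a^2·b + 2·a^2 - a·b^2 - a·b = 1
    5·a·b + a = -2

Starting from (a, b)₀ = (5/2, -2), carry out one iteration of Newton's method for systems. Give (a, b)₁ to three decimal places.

At (5/2, -2): F = (69.000, -20.500).
Jacobian J = [[-10·a·b + 4·a - b^2 - b, -5·a^2 - 2·a·b - a], [5·b + 1, 5·a]].
At the point, J = [[58.000, -23.750], [-9.000, 12.500]] (det J = 511.250).
Solving J·Δ = −F gives Δ = (-0.735, 1.111).
Then the next iterate is (a, b)₁ = (1.765, -0.889).

(1.765, -0.889)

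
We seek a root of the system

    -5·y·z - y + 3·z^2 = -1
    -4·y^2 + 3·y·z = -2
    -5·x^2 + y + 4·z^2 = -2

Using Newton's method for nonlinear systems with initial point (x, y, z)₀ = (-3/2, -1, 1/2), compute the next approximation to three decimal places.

(-0.743, -0.813, -0.074)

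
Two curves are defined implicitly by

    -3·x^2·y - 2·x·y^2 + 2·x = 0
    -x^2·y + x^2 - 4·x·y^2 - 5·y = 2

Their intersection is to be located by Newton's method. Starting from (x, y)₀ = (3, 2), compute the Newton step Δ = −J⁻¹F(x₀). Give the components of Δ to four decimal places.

(-0.6377, -0.8866)

At (3, 2): F = (-72.0000, -69.0000).
Jacobian J = [[-6·x·y - 2·y^2 + 2, -3·x^2 - 4·x·y], [-2·x·y + 2·x - 4·y^2, -x^2 - 8·x·y - 5]].
At the point, J = [[-42.0000, -51.0000], [-22.0000, -62.0000]] (det J = 1482.0000).
Solving J·Δ = −F gives Δ = (-0.6377, -0.8866).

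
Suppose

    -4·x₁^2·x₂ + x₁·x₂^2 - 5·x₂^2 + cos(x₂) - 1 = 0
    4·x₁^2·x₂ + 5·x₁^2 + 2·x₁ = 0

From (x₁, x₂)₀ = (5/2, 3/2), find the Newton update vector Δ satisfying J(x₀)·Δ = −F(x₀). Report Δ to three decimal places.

At (5/2, 3/2): F = (-44.05426, 73.750).
Jacobian J = [[-8·x₁·x₂ + x₂^2, -4·x₁^2 + 2·x₁·x₂ - 10·x₂ - sin(x₂)], [8·x₁·x₂ + 10·x₁ + 2, 4·x₁^2]].
At the point, J = [[-27.750, -33.49749], [57.000, 25.000]] (det J = 1215.60721).
Solving J·Δ = −F gives Δ = (-1.126, -0.382).

(-1.126, -0.382)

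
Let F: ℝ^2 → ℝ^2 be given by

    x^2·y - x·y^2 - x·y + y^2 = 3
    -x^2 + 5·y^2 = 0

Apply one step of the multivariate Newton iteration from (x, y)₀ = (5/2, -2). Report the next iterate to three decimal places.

At (5/2, -2): F = (-16.500, 13.750).
Jacobian J = [[2·x·y - y^2 - y, x^2 - 2·x·y - x + 2·y], [-2·x, 10·y]].
At the point, J = [[-12.000, 9.750], [-5.000, -20.000]] (det J = 288.750).
Solving J·Δ = −F gives Δ = (-0.679, 0.857).
Then the next iterate is (x, y)₁ = (1.821, -1.143).

(1.821, -1.143)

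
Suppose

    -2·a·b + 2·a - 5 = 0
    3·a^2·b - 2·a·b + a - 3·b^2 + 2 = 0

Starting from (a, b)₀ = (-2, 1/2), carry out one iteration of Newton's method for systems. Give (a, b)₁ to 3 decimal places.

At (-2, 1/2): F = (-7.000, 7.250).
Jacobian J = [[-2·b + 2, -2·a], [6·a·b - 2·b + 1, 3·a^2 - 2·a - 6·b]].
At the point, J = [[1.000, 4.000], [-6.000, 13.000]] (det J = 37.000).
Solving J·Δ = −F gives Δ = (3.243, 0.939).
Then the next iterate is (a, b)₁ = (1.243, 1.439).

(1.243, 1.439)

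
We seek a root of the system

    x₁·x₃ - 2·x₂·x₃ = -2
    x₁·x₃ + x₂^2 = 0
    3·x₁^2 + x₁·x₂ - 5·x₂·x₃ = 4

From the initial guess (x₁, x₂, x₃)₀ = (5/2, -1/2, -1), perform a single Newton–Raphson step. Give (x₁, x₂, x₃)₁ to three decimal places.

(1.871, -0.911, -0.516)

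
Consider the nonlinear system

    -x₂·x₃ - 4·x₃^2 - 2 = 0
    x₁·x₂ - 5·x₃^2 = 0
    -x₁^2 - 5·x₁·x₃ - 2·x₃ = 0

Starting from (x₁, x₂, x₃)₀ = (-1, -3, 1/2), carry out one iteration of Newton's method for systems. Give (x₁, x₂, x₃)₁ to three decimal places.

(0.500, -6.167, 0.583)

At (-1, -3, 1/2): F = (-1.500, 1.750, 0.500).
Jacobian J = [[0, -x₃, -x₂ - 8·x₃], [x₂, x₁, -10·x₃], [-2·x₁ - 5·x₃, 0, -5·x₁ - 2]].
At the point, J = [[0.000, -0.500, -1.000], [-3.000, -1.000, -5.000], [-0.500, 0.000, 3.000]] (det J = -5.250).
Solving J·Δ = −F gives Δ = (1.500, -3.167, 0.083).
Then the next iterate is (x₁, x₂, x₃)₁ = (0.500, -6.167, 0.583).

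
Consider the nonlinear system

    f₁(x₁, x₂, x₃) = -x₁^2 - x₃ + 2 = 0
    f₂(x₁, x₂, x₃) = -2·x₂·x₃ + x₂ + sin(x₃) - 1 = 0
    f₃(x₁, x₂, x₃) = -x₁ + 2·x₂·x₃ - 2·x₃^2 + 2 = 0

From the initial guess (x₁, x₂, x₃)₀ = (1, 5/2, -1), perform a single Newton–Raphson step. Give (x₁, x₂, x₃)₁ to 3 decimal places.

(1.753, 1.349, -0.505)

At (1, 5/2, -1): F = (2.000, 5.65853, -6.000).
Jacobian J = [[-2·x₁, 0, -1], [0, -2·x₃ + 1, -2·x₂ + cos(x₃)], [-1, 2·x₃, 2·x₂ - 4·x₃]].
At the point, J = [[-2.000, 0.000, -1.000], [0.000, 3.000, -4.45970], [-1.000, -2.000, 9.000]] (det J = -39.16121).
Solving J·Δ = −F gives Δ = (0.753, -1.151, 0.495).
Then the next iterate is (x₁, x₂, x₃)₁ = (1.753, 1.349, -0.505).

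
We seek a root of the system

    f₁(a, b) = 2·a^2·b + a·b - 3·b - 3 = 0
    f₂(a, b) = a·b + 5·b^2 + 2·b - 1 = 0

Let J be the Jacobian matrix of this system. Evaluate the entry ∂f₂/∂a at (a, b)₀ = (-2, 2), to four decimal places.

2.0000

∂f₂/∂a = b.
At (-2, 2) this is 2.0000.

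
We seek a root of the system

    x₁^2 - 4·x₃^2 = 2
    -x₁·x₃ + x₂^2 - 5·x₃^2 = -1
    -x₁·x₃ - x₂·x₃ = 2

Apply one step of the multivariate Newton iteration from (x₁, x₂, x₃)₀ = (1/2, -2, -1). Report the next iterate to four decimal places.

(1.2704, -0.2041, -0.3776)

At (1/2, -2, -1): F = (-5.7500, 0.5000, -3.5000).
Jacobian J = [[2·x₁, 0, -8·x₃], [-x₃, 2·x₂, -x₁ - 10·x₃], [-x₃, -x₃, -x₁ - x₂]].
At the point, J = [[1.0000, 0.0000, 8.0000], [1.0000, -4.0000, 9.5000], [1.0000, 1.0000, 1.5000]] (det J = 24.5000).
Solving J·Δ = −F gives Δ = (0.7704, 1.7959, 0.6224).
Then the next iterate is (x₁, x₂, x₃)₁ = (1.2704, -0.2041, -0.3776).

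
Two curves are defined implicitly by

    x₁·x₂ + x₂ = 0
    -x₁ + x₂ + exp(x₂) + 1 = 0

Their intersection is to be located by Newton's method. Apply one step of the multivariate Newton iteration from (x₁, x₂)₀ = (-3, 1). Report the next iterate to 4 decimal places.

(-7.6558, -2.3279)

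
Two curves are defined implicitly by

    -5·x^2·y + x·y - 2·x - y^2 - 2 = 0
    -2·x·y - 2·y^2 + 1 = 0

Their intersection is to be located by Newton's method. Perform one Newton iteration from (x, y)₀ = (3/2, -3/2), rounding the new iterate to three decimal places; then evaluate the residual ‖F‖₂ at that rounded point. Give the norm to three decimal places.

At (3/2, -3/2): F = (7.375, 1.000).
Jacobian J = [[-10·x·y + y - 2, -5·x^2 + x - 2·y], [-2·y, -2·x - 4·y]].
At the point, J = [[19.000, -6.750], [3.000, 3.000]] (det J = 77.250).
Solving J·Δ = −F gives Δ = (-0.374, 0.040).
Then the next iterate is (x, y)₁ = (1.126, -1.460).
Re-evaluating at (1.126, -1.460): F = (1.22793, 0.02472), so ‖F‖₂ = 1.228.

1.228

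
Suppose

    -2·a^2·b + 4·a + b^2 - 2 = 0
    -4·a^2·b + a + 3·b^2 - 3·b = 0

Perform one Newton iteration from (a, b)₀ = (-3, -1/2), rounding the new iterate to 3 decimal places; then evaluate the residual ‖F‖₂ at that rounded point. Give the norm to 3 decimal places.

17.964

At (-3, -1/2): F = (-4.750, 17.250).
Jacobian J = [[-4·a·b + 4, -2·a^2 + 2·b], [-8·a·b + 1, -4·a^2 + 6·b - 3]].
At the point, J = [[-2.000, -19.000], [-11.000, -42.000]] (det J = -125.000).
Solving J·Δ = −F gives Δ = (4.218, -0.694).
Then the next iterate is (a, b)₁ = (1.218, -1.194).
Re-evaluating at (1.218, -1.194): F = (7.84029, 16.16222), so ‖F‖₂ = 17.964.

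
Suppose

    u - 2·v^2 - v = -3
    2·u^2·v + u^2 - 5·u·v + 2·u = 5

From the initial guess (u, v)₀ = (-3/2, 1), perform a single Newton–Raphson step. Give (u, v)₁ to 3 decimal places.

At (-3/2, 1): F = (-1.500, 6.250).
Jacobian J = [[1, -4·v - 1], [4·u·v + 2·u - 5·v + 2, 2·u^2 - 5·u]].
At the point, J = [[1.000, -5.000], [-12.000, 12.000]] (det J = -48.000).
Solving J·Δ = −F gives Δ = (0.276, -0.245).
Then the next iterate is (u, v)₁ = (-1.224, 0.755).

(-1.224, 0.755)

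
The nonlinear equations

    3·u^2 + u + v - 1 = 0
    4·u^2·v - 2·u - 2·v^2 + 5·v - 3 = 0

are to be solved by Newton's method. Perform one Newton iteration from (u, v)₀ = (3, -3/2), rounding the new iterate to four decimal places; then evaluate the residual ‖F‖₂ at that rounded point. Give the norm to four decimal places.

24.9956

At (3, -3/2): F = (27.5000, -75.0000).
Jacobian J = [[6·u + 1, 1], [8·u·v - 2, 4·u^2 - 4·v + 5]].
At the point, J = [[19.0000, 1.0000], [-38.0000, 47.0000]] (det J = 931.0000).
Solving J·Δ = −F gives Δ = (-1.4689, 0.4082).
Then the next iterate is (u, v)₁ = (1.5311, -1.0918).
Re-evaluating at (1.5311, -1.0918): F = (6.472102, -24.143138), so ‖F‖₂ = 24.9956.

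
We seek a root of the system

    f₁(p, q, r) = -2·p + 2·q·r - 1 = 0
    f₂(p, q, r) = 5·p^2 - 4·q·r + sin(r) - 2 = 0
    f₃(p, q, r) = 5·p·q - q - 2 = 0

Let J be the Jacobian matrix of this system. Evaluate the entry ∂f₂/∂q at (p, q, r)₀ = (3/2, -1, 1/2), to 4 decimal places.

-2.0000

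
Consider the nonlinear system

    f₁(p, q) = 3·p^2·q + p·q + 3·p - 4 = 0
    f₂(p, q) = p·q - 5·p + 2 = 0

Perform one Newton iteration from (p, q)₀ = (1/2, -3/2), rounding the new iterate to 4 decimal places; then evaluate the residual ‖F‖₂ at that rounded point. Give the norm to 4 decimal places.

1.5067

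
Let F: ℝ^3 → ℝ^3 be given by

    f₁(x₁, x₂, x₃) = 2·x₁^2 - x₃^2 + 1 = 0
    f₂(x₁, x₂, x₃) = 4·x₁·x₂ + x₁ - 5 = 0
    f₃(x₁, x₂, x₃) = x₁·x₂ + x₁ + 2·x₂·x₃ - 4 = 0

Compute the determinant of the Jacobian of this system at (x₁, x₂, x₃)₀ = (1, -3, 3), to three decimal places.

J = [[4·x₁, 0, -2·x₃], [4·x₂ + 1, 4·x₁, 0], [x₂ + 1, x₁ + 2·x₃, 2·x₂]].
At the point, J = [[4.000, 0.000, -6.000], [-11.000, 4.000, 0.000], [-2.000, 7.000, -6.000]].
det J = 318.000.

318.000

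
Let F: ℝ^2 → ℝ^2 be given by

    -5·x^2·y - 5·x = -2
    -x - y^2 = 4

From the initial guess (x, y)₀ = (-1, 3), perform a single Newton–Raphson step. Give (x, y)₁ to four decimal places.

(-1.0774, 1.0129)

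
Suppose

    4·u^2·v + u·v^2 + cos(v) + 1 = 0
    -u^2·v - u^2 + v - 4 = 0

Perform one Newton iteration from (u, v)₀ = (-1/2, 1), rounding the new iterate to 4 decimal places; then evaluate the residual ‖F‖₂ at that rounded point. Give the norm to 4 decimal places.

At (-1/2, 1): F = (2.040302, -3.5000).
Jacobian J = [[8·u·v + v^2, 4·u^2 + 2·u·v - sin(v)], [-2·u·v - 2·u, -u^2 + 1]].
At the point, J = [[-3.0000, -0.841471], [2.0000, 0.7500]] (det J = -0.567058).
Solving J·Δ = −F gives Δ = (-2.4952, 11.3205).
Then the next iterate is (u, v)₁ = (-2.9952, 12.3205).
Re-evaluating at (-2.9952, 12.3205): F = (-10.565806, -111.180677), so ‖F‖₂ = 111.6816.

111.6816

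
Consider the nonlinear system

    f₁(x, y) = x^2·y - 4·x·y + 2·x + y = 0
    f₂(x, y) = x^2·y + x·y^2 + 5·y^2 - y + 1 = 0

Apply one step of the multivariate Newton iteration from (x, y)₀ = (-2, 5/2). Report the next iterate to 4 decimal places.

(-1.4233, 1.1063)

At (-2, 5/2): F = (28.5000, 27.2500).
Jacobian J = [[2·x·y - 4·y + 2, x^2 - 4·x + 1], [2·x·y + y^2, x^2 + 2·x·y + 10·y - 1]].
At the point, J = [[-18.0000, 13.0000], [-3.7500, 18.0000]] (det J = -275.2500).
Solving J·Δ = −F gives Δ = (0.5767, -1.3937).
Then the next iterate is (x, y)₁ = (-1.4233, 1.1063).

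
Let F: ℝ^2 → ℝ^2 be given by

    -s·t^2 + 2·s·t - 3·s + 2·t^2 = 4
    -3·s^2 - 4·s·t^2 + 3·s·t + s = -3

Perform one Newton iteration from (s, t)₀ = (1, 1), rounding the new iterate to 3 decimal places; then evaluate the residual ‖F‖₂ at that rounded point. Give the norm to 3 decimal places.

0.820

At (1, 1): F = (-4.000, 0.000).
Jacobian J = [[-t^2 + 2·t - 3, -2·s·t + 2·s + 4·t], [-6·s - 4·t^2 + 3·t + 1, -8·s·t + 3·s]].
At the point, J = [[-2.000, 4.000], [-6.000, -5.000]] (det J = 34.000).
Solving J·Δ = −F gives Δ = (-0.588, 0.706).
Then the next iterate is (s, t)₁ = (0.412, 1.706).
Re-evaluating at (0.412, 1.706): F = (0.79152, 0.21499), so ‖F‖₂ = 0.820.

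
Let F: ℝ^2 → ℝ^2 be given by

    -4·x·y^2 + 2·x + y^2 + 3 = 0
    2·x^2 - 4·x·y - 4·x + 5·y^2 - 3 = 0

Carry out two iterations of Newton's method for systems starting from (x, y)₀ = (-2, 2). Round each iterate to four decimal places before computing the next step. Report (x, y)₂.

(0.6012, 1.4200)

At (-2, 2): F = (35.0000, 49.0000).
Jacobian J = [[-4·y^2 + 2, -8·x·y + 2·y], [4·x - 4·y - 4, -4·x + 10·y]].
At the point, J = [[-14.0000, 36.0000], [-20.0000, 28.0000]] (det J = 328.0000).
Solving J·Δ = −F gives Δ = (2.3902, -0.0427).
Then the next iterate is (x, y)₁ = (0.3902, 1.9573).
Round to (0.3902, 1.9573) and repeat: F = (1.631962, 11.843875), J = [[-13.324093, -2.195308], [-10.2684, 18.0122]].
Δ = (0.2110, -0.5373), so (x, y)₂ = (0.6012, 1.4200).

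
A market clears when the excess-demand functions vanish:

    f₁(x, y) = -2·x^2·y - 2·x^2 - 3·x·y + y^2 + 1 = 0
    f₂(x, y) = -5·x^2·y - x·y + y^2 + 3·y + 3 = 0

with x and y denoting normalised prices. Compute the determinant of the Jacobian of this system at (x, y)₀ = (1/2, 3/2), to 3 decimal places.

J = [[-4·x·y - 4·x - 3·y, -2·x^2 - 3·x + 2·y], [-10·x·y - y, -5·x^2 - x + 2·y + 3]].
At the point, J = [[-9.500, 1.000], [-9.000, 4.250]].
det J = -31.375.

-31.375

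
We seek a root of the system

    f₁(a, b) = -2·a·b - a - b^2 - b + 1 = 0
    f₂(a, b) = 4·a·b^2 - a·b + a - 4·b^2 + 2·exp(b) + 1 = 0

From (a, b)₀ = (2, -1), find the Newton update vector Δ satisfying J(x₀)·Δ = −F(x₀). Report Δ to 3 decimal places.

(-0.162, 0.946)

At (2, -1): F = (3.000, 9.73576).
Jacobian J = [[-2·b - 1, -2·a - 2·b - 1], [4·b^2 - b + 1, 8·a·b - a - 8·b + 2·exp(b)]].
At the point, J = [[1.000, -3.000], [6.000, -9.26424]] (det J = 8.73576).
Solving J·Δ = −F gives Δ = (-0.162, 0.946).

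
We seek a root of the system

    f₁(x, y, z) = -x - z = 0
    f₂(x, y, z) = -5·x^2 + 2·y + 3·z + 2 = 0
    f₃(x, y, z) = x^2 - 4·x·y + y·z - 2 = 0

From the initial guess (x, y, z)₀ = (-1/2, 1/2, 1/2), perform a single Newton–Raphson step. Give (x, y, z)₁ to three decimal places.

At (-1/2, 1/2, 1/2): F = (0.000, 3.250, -0.500).
Jacobian J = [[-1, 0, -1], [-10·x, 2, 3], [2·x - 4·y, -4·x + z, y]].
At the point, J = [[-1.000, 0.000, -1.000], [5.000, 2.000, 3.000], [-3.000, 2.500, 0.500]] (det J = -12.000).
Solving J·Δ = −F gives Δ = (-0.760, -0.865, 0.760).
Then the next iterate is (x, y, z)₁ = (-1.260, -0.365, 1.260).

(-1.260, -0.365, 1.260)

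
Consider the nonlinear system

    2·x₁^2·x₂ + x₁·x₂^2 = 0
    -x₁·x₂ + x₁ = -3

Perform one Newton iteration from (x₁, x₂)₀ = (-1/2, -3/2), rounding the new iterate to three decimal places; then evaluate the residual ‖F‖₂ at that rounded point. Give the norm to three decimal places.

At (-1/2, -3/2): F = (-1.875, 1.750).
Jacobian J = [[4·x₁·x₂ + x₂^2, 2·x₁^2 + 2·x₁·x₂], [-x₂ + 1, -x₁]].
At the point, J = [[5.250, 2.000], [2.500, 0.500]] (det J = -2.375).
Solving J·Δ = −F gives Δ = (-1.868, 5.842).
Then the next iterate is (x₁, x₂)₁ = (-2.368, 4.342).
Re-evaluating at (-2.368, 4.342): F = (4.05105, 10.91386), so ‖F‖₂ = 11.641.

11.641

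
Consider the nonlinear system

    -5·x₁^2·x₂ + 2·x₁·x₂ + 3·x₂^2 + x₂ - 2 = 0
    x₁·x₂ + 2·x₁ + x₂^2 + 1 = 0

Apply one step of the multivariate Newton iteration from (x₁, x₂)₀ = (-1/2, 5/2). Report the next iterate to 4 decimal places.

(-0.0593, 0.9481)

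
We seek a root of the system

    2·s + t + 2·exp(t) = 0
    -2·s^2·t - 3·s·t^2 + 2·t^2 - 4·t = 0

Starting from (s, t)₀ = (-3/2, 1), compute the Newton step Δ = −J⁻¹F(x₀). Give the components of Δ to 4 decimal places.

(2.7486, -1.3880)

At (-3/2, 1): F = (3.436564, -2.0000).
Jacobian J = [[2, 2·exp(t) + 1], [-4·s·t - 3·t^2, -2·s^2 - 6·s·t + 4·t - 4]].
At the point, J = [[2.0000, 6.436564], [3.0000, 4.5000]] (det J = -10.309691).
Solving J·Δ = −F gives Δ = (2.7486, -1.3880).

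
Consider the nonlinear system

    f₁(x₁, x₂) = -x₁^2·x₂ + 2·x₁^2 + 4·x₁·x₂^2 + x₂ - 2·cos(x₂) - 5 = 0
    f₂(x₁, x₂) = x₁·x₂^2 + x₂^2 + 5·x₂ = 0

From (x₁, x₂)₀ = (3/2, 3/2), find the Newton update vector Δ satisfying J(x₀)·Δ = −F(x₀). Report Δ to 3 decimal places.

At (3/2, 3/2): F = (10.98353, 13.125).
Jacobian J = [[-2·x₁·x₂ + 4·x₁ + 4·x₂^2, -x₁^2 + 8·x₁·x₂ + 2·sin(x₂) + 1], [x₂^2, 2·x₁·x₂ + 2·x₂ + 5]].
At the point, J = [[10.500, 18.74499], [2.250, 12.500]] (det J = 89.07377).
Solving J·Δ = −F gives Δ = (1.221, -1.270).

(1.221, -1.270)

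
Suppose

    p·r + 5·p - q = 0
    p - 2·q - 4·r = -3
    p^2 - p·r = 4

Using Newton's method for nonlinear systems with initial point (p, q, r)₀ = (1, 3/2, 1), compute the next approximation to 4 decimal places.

At (1, 3/2, 1): F = (4.5000, -3.0000, -4.0000).
Jacobian J = [[r + 5, -1, p], [1, -2, -4], [2·p - r, 0, -p]].
At the point, J = [[6.0000, -1.0000, 1.0000], [1.0000, -2.0000, -4.0000], [1.0000, 0.0000, -1.0000]] (det J = 17.0000).
Solving J·Δ = −F gives Δ = (0.7059, 5.4412, -3.2941).
Then the next iterate is (p, q, r)₁ = (1.7059, 6.9412, -2.2941).

(1.7059, 6.9412, -2.2941)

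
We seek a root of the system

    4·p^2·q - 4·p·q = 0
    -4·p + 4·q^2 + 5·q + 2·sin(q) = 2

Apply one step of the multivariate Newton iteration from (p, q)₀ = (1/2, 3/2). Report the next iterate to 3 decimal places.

At (1/2, 3/2): F = (-1.500, 14.49499).
Jacobian J = [[8·p·q - 4·q, 4·p^2 - 4·p], [-4, 8·q + 2·cos(q) + 5]].
At the point, J = [[0.000, -1.000], [-4.000, 17.14147]] (det J = -4.000).
Solving J·Δ = −F gives Δ = (-2.804, -1.500).
Then the next iterate is (p, q)₁ = (-2.304, 0.000).

(-2.304, 0.000)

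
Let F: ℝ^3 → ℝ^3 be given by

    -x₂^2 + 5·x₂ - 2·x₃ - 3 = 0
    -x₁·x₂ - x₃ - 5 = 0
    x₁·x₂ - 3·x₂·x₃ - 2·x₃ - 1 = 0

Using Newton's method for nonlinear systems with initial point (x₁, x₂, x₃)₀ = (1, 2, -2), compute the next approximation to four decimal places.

(-13.0000, 15.0000, 8.0000)

At (1, 2, -2): F = (7.0000, -5.0000, 17.0000).
Jacobian J = [[0, -2·x₂ + 5, -2], [-x₂, -x₁, -1], [x₂, x₁ - 3·x₃, -3·x₂ - 2]].
At the point, J = [[0.0000, 1.0000, -2.0000], [-2.0000, -1.0000, -1.0000], [2.0000, 7.0000, -8.0000]] (det J = 6.0000).
Solving J·Δ = −F gives Δ = (-14.0000, 13.0000, 10.0000).
Then the next iterate is (x₁, x₂, x₃)₁ = (-13.0000, 15.0000, 8.0000).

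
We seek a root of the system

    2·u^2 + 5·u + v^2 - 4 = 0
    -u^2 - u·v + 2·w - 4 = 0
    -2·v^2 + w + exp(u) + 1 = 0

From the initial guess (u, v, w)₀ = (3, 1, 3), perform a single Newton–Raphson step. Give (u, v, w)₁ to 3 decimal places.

At (3, 1, 3): F = (30.000, -10.000, 22.08554).
Jacobian J = [[4·u + 5, 2·v, 0], [-2·u - v, -u, 2], [exp(u), -4·v, 1]].
At the point, J = [[17.000, 2.000, 0.000], [-7.000, -3.000, 2.000], [20.08554, -4.000, 1.000]] (det J = 179.34215).
Solving J·Δ = −F gives Δ = (-1.440, -2.756, -4.175).
Then the next iterate is (u, v, w)₁ = (1.560, -1.756, -1.175).

(1.560, -1.756, -1.175)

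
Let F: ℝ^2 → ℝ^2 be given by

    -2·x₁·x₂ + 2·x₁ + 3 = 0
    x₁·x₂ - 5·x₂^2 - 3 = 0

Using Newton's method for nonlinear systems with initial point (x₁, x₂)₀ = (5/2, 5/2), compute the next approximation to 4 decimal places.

At (5/2, 5/2): F = (-4.5000, -28.0000).
Jacobian J = [[-2·x₂ + 2, -2·x₁], [x₂, x₁ - 10·x₂]].
At the point, J = [[-3.0000, -5.0000], [2.5000, -22.5000]] (det J = 80.0000).
Solving J·Δ = −F gives Δ = (0.4844, -1.1906).
Then the next iterate is (x₁, x₂)₁ = (2.9844, 1.3094).

(2.9844, 1.3094)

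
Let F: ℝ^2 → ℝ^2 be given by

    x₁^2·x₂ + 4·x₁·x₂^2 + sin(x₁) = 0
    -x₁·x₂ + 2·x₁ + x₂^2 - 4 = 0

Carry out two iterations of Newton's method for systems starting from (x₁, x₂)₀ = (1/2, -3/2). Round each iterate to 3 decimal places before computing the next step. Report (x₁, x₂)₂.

At (1/2, -3/2): F = (4.60443, 0.000).
Jacobian J = [[2·x₁·x₂ + 4·x₂^2 + cos(x₁), x₁^2 + 8·x₁·x₂], [-x₂ + 2, -x₁ + 2·x₂]].
At the point, J = [[8.37758, -5.750], [3.500, -3.500]] (det J = -9.19654).
Solving J·Δ = −F gives Δ = (-1.752, -1.752).
Then the next iterate is (x₁, x₂)₁ = (-1.252, -3.252).
Round to (-1.252, -3.252) and repeat: F = (-59.00926, 0.000), J = [[50.75845, 34.13954], [5.252, -5.252]].
Δ = (0.695, 0.695), so (x₁, x₂)₂ = (-0.557, -2.557).

(-0.557, -2.557)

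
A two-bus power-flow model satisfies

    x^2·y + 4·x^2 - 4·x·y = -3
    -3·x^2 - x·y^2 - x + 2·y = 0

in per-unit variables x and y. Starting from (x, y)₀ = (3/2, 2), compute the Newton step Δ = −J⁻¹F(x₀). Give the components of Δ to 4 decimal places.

(-0.6101, -0.4270)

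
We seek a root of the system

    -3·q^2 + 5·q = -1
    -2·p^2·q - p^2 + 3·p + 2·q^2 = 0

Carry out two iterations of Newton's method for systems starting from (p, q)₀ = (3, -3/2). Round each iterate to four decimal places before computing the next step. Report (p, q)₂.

At (3, -3/2): F = (-13.2500, 31.5000).
Jacobian J = [[0, -6·q + 5], [-4·p·q - 2·p + 3, -2·p^2 + 4·q]].
At the point, J = [[0.0000, 14.0000], [15.0000, -24.0000]] (det J = -210.0000).
Solving J·Δ = −F gives Δ = (-0.5857, 0.9464).
Then the next iterate is (p, q)₁ = (2.4143, -0.5536).
Round to (2.4143, -0.5536) and repeat: F = (-2.687419, 8.480698), J = [[0.0000, 8.3216], [3.517626, -13.872089]].
Δ = (-1.1374, 0.3229), so (p, q)₂ = (1.2769, -0.2307).

(1.2769, -0.2307)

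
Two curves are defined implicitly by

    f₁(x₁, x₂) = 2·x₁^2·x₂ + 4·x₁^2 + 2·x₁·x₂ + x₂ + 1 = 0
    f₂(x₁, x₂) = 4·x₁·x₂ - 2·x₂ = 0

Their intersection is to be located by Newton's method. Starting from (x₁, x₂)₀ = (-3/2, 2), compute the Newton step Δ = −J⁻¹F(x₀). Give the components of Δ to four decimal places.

(0.5714, -1.4286)

At (-3/2, 2): F = (15.0000, -16.0000).
Jacobian J = [[4·x₁·x₂ + 8·x₁ + 2·x₂, 2·x₁^2 + 2·x₁ + 1], [4·x₂, 4·x₁ - 2]].
At the point, J = [[-20.0000, 2.5000], [8.0000, -8.0000]] (det J = 140.0000).
Solving J·Δ = −F gives Δ = (0.5714, -1.4286).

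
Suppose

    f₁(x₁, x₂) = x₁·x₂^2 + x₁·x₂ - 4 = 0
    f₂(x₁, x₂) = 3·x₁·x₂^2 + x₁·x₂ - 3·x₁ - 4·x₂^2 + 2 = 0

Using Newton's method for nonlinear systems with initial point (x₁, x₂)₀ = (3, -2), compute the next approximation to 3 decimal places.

At (3, -2): F = (2.000, 7.000).
Jacobian J = [[x₂^2 + x₂, 2·x₁·x₂ + x₁], [3·x₂^2 + x₂ - 3, 6·x₁·x₂ + x₁ - 8·x₂]].
At the point, J = [[2.000, -9.000], [7.000, -17.000]] (det J = 29.000).
Solving J·Δ = −F gives Δ = (-1.000, 0.000).
Then the next iterate is (x₁, x₂)₁ = (2.000, -2.000).

(2.000, -2.000)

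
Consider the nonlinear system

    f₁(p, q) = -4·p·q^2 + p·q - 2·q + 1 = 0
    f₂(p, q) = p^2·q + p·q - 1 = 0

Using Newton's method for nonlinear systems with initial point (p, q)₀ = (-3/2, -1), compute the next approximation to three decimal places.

(-0.794, -0.550)

At (-3/2, -1): F = (10.500, -1.750).
Jacobian J = [[-4·q^2 + q, -8·p·q + p - 2], [2·p·q + q, p^2 + p]].
At the point, J = [[-5.000, -15.500], [2.000, 0.750]] (det J = 27.250).
Solving J·Δ = −F gives Δ = (0.706, 0.450).
Then the next iterate is (p, q)₁ = (-0.794, -0.550).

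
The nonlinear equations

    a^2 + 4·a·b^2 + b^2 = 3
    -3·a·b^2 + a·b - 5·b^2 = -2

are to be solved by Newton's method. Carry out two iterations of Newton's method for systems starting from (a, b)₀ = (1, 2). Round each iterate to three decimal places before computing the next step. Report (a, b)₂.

At (1, 2): F = (18.000, -28.000).
Jacobian J = [[2·a + 4·b^2, 8·a·b + 2·b], [-3·b^2 + b, -6·a·b + a - 10·b]].
At the point, J = [[18.000, 20.000], [-10.000, -31.000]] (det J = -358.000).
Solving J·Δ = −F gives Δ = (0.006, -0.905).
Then the next iterate is (a, b)₁ = (1.006, 1.095).
Round to (1.006, 1.095) and repeat: F = (4.03594, -6.51221), J = [[6.80810, 11.00256], [-2.50208, -16.55342]].
Δ = (0.057, -0.402), so (a, b)₂ = (1.063, 0.693).

(1.063, 0.693)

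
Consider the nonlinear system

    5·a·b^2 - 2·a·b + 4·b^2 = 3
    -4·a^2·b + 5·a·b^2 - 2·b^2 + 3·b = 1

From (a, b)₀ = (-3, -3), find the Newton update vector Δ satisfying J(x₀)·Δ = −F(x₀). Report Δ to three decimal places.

At (-3, -3): F = (-120.000, -55.000).
Jacobian J = [[5·b^2 - 2·b, 10·a·b - 2·a + 8·b], [-8·a·b + 5·b^2, -4·a^2 + 10·a·b - 4·b + 3]].
At the point, J = [[51.000, 72.000], [-27.000, 69.000]] (det J = 5463.000).
Solving J·Δ = −F gives Δ = (0.791, 1.107).

(0.791, 1.107)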